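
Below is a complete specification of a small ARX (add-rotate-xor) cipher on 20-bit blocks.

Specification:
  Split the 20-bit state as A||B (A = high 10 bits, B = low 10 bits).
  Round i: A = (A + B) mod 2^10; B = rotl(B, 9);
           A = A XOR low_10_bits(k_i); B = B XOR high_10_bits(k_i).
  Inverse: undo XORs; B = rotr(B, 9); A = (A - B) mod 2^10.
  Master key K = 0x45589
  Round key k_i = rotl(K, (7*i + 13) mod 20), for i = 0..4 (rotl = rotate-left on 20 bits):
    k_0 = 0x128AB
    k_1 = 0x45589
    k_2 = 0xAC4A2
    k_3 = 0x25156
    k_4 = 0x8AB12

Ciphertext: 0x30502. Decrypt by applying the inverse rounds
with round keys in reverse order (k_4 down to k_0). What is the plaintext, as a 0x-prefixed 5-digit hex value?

s_0 = ciphertext = 0x30502
s_1 = InvRound(s_0, k_4) = 0x60A51
s_2 = InvRound(s_1, k_3) = 0xD258B
s_3 = InvRound(s_2, k_2) = 0x5DA75
s_4 = InvRound(s_3, k_1) = 0x8FAC1
s_5 = InvRound(s_4, k_0) = 0x5F917

0x5F917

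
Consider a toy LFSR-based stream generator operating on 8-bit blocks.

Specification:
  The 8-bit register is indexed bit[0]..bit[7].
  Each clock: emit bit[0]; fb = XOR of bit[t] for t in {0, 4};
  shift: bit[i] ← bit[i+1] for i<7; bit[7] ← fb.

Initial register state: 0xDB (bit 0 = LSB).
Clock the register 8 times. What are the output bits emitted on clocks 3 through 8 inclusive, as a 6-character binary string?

reg_0 = 0xDB
clock 1: out=1, reg = 0x6D
clock 2: out=1, reg = 0xB6
clock 3: out=0, reg = 0xDB
clock 4: out=1, reg = 0x6D
clock 5: out=1, reg = 0xB6
clock 6: out=0, reg = 0xDB
clock 7: out=1, reg = 0x6D
clock 8: out=1, reg = 0xB6

011011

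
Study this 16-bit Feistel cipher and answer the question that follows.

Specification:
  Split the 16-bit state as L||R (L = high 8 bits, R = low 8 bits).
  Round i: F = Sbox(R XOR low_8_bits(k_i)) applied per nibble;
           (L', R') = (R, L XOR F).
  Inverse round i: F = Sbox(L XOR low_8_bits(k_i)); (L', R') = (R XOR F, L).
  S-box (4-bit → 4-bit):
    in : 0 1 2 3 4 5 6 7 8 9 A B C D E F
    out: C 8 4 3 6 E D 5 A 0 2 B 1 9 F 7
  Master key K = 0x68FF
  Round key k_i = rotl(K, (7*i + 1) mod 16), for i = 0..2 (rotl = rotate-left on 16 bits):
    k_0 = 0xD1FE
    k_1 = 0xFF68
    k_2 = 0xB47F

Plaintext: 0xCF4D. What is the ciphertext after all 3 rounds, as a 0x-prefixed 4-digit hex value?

s_0 = plaintext = 0xCF4D
s_1 = Round(s_0, k_0) = 0x4D7C
s_2 = Round(s_1, k_1) = 0x7CCB
s_3 = Round(s_2, k_2) = 0xCBCA

0xCBCA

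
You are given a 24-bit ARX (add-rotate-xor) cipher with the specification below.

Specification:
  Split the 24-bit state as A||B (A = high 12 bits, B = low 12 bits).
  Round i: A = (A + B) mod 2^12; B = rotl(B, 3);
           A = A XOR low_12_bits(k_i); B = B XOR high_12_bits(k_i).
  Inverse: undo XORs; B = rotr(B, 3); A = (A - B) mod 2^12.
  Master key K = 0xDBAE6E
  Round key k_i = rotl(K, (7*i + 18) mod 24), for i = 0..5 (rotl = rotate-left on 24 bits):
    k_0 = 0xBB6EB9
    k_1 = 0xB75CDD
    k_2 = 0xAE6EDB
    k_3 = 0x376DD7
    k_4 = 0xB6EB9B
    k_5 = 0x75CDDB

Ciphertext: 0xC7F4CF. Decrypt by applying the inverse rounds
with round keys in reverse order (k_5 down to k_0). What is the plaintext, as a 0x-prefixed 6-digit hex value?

s_0 = ciphertext = 0xC7F4CF
s_1 = InvRound(s_0, k_5) = 0xB32672
s_2 = InvRound(s_1, k_4) = 0x7069A3
s_3 = InvRound(s_2, k_3) = 0xF77B5A
s_4 = InvRound(s_3, k_2) = 0x975837
s_5 = InvRound(s_4, k_1) = 0x140468
s_6 = InvRound(s_5, k_0) = 0x1FEDFB

0x1FEDFB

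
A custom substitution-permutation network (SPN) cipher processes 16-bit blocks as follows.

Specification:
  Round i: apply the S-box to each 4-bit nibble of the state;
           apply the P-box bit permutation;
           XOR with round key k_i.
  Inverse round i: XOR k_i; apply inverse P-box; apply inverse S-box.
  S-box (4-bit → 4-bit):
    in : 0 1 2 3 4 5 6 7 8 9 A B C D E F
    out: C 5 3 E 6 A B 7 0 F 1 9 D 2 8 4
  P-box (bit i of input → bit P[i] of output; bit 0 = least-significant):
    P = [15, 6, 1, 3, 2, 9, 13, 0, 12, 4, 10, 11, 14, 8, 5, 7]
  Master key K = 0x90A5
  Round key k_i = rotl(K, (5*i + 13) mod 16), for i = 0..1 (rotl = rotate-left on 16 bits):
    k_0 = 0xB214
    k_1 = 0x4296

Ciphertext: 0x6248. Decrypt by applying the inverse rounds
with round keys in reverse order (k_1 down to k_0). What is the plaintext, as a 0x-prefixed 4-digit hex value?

s_0 = ciphertext = 0x6248
s_1 = InvRound(s_0, k_1) = 0xED13
s_2 = InvRound(s_1, k_0) = 0x2C6F

0x2C6F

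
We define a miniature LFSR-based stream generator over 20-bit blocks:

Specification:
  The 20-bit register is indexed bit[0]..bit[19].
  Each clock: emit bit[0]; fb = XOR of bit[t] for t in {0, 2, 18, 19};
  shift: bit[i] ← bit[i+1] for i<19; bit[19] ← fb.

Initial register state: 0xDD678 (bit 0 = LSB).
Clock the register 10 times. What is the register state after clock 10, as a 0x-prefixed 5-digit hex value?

reg_0 = 0xDD678
clock 1: out=0, reg = 0x6EB3C
clock 2: out=0, reg = 0x3759E
clock 3: out=0, reg = 0x9BACF
clock 4: out=1, reg = 0xCDD67
clock 5: out=1, reg = 0x66EB3
clock 6: out=1, reg = 0x33759
clock 7: out=1, reg = 0x99BAC
clock 8: out=0, reg = 0x4CDD6
clock 9: out=0, reg = 0x266EB
clock 10: out=1, reg = 0x93375

0x93375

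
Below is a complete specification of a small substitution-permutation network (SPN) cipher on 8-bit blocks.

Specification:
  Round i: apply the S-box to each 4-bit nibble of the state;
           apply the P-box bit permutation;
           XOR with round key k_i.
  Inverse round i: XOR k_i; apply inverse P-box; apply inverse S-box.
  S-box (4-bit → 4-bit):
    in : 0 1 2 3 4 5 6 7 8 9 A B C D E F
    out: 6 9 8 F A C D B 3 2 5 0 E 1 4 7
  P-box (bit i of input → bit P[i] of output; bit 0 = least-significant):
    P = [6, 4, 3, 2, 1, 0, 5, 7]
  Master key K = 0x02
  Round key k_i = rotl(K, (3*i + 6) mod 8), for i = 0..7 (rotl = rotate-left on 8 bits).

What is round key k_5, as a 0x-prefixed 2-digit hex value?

0x40

K = 0x02
k_0 = rotl(K, (3*0+6) mod 8) = rotl(K, 6) = 0x80
k_1 = rotl(K, (3*1+6) mod 8) = rotl(K, 1) = 0x04
k_2 = rotl(K, (3*2+6) mod 8) = rotl(K, 4) = 0x20
k_3 = rotl(K, (3*3+6) mod 8) = rotl(K, 7) = 0x01
k_4 = rotl(K, (3*4+6) mod 8) = rotl(K, 2) = 0x08
k_5 = rotl(K, (3*5+6) mod 8) = rotl(K, 5) = 0x40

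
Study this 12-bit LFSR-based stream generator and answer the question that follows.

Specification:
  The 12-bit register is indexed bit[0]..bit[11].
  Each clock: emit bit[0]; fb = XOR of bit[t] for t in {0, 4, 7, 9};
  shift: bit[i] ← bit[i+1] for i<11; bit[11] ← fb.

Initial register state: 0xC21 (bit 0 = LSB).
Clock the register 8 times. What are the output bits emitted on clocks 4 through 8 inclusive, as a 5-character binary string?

reg_0 = 0xC21
clock 1: out=1, reg = 0xE10
clock 2: out=0, reg = 0x708
clock 3: out=0, reg = 0xB84
clock 4: out=0, reg = 0x5C2
clock 5: out=0, reg = 0xAE1
clock 6: out=1, reg = 0xD70
clock 7: out=0, reg = 0xEB8
clock 8: out=0, reg = 0xF5C

00100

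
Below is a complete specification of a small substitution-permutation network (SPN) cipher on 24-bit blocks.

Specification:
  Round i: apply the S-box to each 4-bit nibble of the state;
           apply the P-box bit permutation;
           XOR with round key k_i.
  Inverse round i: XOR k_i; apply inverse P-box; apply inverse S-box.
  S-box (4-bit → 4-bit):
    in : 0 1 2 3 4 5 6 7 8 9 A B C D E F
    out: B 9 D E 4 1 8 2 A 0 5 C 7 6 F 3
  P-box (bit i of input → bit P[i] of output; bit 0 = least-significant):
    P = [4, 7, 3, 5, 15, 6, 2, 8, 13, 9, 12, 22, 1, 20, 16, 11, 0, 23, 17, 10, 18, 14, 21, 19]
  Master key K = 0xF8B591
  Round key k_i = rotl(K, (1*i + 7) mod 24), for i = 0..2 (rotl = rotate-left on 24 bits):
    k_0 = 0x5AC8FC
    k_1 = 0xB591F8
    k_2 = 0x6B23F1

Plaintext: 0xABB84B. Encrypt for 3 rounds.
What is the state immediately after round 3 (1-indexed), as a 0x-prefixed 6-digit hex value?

0x988608

s_0 = plaintext = 0xABB84B
s_1 = Round(s_0, k_0) = 0x3DC6D0
s_2 = Round(s_1, k_1) = 0x4ED10E
s_3 = Round(s_2, k_2) = 0x988608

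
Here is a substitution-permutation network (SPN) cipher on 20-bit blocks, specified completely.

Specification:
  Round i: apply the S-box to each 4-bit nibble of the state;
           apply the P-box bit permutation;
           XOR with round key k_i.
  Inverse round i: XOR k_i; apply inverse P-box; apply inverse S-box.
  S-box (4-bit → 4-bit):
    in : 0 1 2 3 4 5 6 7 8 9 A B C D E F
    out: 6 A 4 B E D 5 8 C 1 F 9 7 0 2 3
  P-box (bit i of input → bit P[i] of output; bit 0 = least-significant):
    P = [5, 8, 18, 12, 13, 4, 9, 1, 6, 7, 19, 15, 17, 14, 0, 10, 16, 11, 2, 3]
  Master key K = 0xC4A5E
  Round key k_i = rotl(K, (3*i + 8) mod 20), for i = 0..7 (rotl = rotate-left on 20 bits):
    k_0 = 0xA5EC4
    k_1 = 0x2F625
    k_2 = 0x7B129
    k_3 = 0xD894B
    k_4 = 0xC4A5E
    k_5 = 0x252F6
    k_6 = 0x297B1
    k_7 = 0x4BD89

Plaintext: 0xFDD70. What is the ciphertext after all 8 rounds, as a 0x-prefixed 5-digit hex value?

s_0 = plaintext = 0xFDD70
s_1 = Round(s_0, k_0) = 0xF57C6
s_2 = Round(s_1, k_1) = 0x55814
s_3 = Round(s_2, k_2) = 0x82436
s_4 = Round(s_3, k_3) = 0x129F4
s_5 = Round(s_4, k_4) = 0x87307
s_6 = Round(s_5, k_5) = 0x2C42A
s_7 = Round(s_6, k_6) = 0xC4414
s_8 = Round(s_7, k_7) = 0x9601E

0x9601E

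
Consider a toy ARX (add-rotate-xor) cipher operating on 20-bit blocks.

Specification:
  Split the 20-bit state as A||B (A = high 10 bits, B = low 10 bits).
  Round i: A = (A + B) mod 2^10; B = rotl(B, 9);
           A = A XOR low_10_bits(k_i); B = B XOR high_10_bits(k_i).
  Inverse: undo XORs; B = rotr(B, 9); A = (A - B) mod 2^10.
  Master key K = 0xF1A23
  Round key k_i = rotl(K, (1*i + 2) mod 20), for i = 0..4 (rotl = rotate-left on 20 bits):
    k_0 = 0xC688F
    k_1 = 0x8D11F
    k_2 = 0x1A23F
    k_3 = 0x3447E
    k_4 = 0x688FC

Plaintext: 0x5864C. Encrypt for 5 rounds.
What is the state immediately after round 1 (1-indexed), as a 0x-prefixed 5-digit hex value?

s_0 = plaintext = 0x5864C
s_1 = Round(s_0, k_0) = 0xC8A3C
s_2 = Round(s_1, k_1) = 0x1072A
s_3 = Round(s_2, k_2) = 0x551FD
s_4 = Round(s_3, k_3) = 0xCBE2F
s_5 = Round(s_4, k_4) = 0x68AB5

0xC8A3C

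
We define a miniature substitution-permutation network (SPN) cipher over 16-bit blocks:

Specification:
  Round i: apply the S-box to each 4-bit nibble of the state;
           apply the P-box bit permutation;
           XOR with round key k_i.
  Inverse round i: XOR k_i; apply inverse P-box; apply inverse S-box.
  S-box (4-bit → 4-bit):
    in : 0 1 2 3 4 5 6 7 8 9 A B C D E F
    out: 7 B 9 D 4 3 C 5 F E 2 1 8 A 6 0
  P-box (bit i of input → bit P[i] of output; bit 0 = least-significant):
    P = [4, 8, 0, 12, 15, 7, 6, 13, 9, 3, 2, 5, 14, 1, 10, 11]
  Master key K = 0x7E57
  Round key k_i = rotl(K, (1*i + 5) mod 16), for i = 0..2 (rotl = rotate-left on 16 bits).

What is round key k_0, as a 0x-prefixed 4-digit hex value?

K = 0x7E57
k_0 = rotl(K, (1*0+5) mod 16) = rotl(K, 5) = 0xCAEF

0xCAEF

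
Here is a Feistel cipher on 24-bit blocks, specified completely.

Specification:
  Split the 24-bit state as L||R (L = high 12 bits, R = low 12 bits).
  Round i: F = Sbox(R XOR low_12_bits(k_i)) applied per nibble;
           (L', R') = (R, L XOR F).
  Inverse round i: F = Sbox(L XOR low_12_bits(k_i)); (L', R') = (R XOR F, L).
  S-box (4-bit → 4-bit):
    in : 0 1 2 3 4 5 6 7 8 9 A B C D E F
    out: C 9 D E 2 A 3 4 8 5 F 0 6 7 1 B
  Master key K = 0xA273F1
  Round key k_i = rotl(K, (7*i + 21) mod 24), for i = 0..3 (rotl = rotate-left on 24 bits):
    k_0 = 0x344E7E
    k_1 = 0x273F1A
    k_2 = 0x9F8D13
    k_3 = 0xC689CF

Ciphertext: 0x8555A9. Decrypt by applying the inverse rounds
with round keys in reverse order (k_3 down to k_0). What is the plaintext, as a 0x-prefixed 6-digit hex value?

s_0 = ciphertext = 0x8555A9
s_1 = InvRound(s_0, k_3) = 0xCF6855
s_2 = InvRound(s_1, k_2) = 0x14FCF6
s_3 = InvRound(s_2, k_1) = 0xD5C14F
s_4 = InvRound(s_3, k_0) = 0xF92D5C

0xF92D5C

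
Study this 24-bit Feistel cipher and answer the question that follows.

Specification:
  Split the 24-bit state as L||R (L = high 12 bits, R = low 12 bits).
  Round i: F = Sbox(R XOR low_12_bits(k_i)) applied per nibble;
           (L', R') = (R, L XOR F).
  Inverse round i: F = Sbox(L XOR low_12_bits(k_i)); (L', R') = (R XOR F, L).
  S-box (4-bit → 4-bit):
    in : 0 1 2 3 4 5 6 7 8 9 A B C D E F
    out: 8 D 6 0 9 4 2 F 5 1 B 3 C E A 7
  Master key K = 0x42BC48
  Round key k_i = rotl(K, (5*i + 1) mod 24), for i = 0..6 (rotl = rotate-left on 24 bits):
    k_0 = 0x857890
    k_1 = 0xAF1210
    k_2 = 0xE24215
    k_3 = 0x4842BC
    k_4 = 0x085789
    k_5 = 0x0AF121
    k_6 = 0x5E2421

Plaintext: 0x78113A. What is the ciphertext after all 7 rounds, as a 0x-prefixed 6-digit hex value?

s_0 = plaintext = 0x78113A
s_1 = Round(s_0, k_0) = 0x13A63A
s_2 = Round(s_1, k_1) = 0x63A851
s_3 = Round(s_2, k_2) = 0x851DA3
s_4 = Round(s_3, k_3) = 0xDA3F86
s_5 = Round(s_4, k_4) = 0xF86824
s_6 = Round(s_5, k_5) = 0x824E02
s_7 = Round(s_6, k_6) = 0xE02344

0xE02344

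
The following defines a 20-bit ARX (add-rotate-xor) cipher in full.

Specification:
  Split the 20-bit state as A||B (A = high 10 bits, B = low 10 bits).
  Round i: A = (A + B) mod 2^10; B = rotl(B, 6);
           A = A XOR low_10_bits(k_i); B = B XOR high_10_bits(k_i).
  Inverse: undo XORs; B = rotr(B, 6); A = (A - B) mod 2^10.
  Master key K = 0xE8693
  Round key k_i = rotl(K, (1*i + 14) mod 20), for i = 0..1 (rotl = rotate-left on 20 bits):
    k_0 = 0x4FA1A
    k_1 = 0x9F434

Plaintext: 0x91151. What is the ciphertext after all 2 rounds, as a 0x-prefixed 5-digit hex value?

s_0 = plaintext = 0x91151
s_1 = Round(s_0, k_0) = 0x63D6B
s_2 = Round(s_1, k_1) = 0xB38AB

0xB38AB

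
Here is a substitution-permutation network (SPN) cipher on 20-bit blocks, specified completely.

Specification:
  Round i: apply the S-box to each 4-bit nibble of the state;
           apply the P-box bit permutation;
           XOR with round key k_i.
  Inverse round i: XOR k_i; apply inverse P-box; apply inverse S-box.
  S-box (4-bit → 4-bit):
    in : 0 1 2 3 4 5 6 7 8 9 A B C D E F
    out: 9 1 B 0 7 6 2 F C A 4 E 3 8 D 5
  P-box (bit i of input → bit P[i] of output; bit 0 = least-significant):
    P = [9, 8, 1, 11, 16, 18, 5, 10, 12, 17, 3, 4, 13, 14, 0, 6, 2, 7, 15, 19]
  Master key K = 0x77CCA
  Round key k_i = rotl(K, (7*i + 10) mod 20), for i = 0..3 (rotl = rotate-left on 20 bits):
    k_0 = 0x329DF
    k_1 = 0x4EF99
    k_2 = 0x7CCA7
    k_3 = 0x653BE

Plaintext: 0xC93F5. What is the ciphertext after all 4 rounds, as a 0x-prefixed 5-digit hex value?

s_0 = plaintext = 0xC93F5
s_1 = Round(s_0, k_0) = 0x26839
s_2 = Round(s_1, k_1) = 0xCA605
s_3 = Round(s_2, k_2) = 0x4C920
s_4 = Round(s_3, k_3) = 0x1BD2A

0x1BD2A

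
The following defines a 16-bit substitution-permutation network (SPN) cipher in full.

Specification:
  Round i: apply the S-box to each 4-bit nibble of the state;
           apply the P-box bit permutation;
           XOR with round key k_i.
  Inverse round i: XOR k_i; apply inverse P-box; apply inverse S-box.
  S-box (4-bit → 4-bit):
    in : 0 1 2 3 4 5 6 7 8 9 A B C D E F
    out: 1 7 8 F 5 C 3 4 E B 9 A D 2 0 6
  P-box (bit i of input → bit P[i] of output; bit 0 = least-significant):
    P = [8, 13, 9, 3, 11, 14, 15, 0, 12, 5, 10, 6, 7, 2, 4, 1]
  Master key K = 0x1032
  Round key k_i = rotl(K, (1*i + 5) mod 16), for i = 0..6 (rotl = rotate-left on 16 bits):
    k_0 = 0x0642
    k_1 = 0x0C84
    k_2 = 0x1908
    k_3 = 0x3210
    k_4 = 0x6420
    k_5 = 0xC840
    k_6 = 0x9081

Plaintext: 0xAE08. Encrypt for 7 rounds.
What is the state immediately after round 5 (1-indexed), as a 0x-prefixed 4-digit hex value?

0xD176

s_0 = plaintext = 0xAE08
s_1 = Round(s_0, k_0) = 0x2CC8
s_2 = Round(s_1, k_1) = 0xB2CF
s_3 = Round(s_2, k_2) = 0xB34F
s_4 = Round(s_3, k_3) = 0x8C76
s_5 = Round(s_4, k_4) = 0xD176
s_6 = Round(s_5, k_5) = 0x7D64
s_7 = Round(s_6, k_6) = 0xDBB1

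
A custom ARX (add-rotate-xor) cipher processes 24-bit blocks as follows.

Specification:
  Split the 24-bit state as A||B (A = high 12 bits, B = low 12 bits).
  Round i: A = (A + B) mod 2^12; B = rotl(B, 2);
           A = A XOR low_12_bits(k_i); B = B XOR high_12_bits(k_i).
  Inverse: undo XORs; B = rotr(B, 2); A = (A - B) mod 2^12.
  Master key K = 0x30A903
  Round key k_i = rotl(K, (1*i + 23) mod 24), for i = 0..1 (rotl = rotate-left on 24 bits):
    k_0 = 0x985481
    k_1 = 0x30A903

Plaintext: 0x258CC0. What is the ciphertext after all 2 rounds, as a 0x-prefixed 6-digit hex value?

0xF1C910

s_0 = plaintext = 0x258CC0
s_1 = Round(s_0, k_0) = 0xB99A86
s_2 = Round(s_1, k_1) = 0xF1C910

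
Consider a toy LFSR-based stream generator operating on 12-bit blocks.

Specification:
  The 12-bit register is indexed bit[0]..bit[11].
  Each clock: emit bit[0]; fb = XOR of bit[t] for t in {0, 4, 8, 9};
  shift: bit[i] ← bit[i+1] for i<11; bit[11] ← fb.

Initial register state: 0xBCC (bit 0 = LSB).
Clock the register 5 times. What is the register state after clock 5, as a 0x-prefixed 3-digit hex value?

reg_0 = 0xBCC
clock 1: out=0, reg = 0x5E6
clock 2: out=0, reg = 0xAF3
clock 3: out=1, reg = 0xD79
clock 4: out=1, reg = 0xEBC
clock 5: out=0, reg = 0x75E

0x75E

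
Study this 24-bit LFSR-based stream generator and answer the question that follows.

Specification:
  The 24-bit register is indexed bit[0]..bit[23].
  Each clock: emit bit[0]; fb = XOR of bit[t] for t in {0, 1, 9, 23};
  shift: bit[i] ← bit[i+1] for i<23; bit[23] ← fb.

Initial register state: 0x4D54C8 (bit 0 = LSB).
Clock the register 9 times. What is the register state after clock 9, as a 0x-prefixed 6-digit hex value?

0x0126AA

reg_0 = 0x4D54C8
clock 1: out=0, reg = 0x26AA64
clock 2: out=0, reg = 0x935532
clock 3: out=0, reg = 0x49AA99
clock 4: out=1, reg = 0x24D54C
clock 5: out=0, reg = 0x126AA6
clock 6: out=0, reg = 0x093553
clock 7: out=1, reg = 0x049AA9
clock 8: out=1, reg = 0x024D54
clock 9: out=0, reg = 0x0126AA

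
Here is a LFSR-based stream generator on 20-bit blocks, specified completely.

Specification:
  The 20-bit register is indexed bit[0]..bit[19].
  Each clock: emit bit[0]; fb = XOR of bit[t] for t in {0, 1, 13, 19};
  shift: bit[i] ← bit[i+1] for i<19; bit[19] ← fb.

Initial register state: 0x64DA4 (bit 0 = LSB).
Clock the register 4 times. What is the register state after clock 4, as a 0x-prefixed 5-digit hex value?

0xC64DA

reg_0 = 0x64DA4
clock 1: out=0, reg = 0x326D2
clock 2: out=0, reg = 0x19369
clock 3: out=1, reg = 0x8C9B4
clock 4: out=0, reg = 0xC64DA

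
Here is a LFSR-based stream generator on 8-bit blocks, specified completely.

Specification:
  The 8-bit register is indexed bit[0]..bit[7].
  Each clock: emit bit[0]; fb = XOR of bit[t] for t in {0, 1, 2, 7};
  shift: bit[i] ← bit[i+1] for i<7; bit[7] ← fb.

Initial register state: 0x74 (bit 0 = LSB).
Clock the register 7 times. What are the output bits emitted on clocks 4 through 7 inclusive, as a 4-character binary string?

0111

reg_0 = 0x74
clock 1: out=0, reg = 0xBA
clock 2: out=0, reg = 0x5D
clock 3: out=1, reg = 0x2E
clock 4: out=0, reg = 0x17
clock 5: out=1, reg = 0x8B
clock 6: out=1, reg = 0xC5
clock 7: out=1, reg = 0xE2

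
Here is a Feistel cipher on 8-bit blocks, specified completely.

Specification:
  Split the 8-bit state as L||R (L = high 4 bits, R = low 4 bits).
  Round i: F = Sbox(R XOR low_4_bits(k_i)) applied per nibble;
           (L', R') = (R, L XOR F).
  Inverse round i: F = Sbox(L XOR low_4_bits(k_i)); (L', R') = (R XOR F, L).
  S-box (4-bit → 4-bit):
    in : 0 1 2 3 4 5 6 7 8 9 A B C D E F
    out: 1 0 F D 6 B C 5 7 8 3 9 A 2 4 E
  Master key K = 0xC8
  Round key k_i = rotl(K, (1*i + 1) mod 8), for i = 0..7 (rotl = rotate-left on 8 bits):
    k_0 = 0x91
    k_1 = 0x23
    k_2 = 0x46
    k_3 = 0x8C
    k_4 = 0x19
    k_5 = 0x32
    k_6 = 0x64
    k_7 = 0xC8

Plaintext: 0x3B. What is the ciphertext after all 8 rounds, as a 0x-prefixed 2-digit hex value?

0x27

s_0 = plaintext = 0x3B
s_1 = Round(s_0, k_0) = 0xB0
s_2 = Round(s_1, k_1) = 0x06
s_3 = Round(s_2, k_2) = 0x61
s_4 = Round(s_3, k_3) = 0x14
s_5 = Round(s_4, k_4) = 0x43
s_6 = Round(s_5, k_5) = 0x34
s_7 = Round(s_6, k_6) = 0x42
s_8 = Round(s_7, k_7) = 0x27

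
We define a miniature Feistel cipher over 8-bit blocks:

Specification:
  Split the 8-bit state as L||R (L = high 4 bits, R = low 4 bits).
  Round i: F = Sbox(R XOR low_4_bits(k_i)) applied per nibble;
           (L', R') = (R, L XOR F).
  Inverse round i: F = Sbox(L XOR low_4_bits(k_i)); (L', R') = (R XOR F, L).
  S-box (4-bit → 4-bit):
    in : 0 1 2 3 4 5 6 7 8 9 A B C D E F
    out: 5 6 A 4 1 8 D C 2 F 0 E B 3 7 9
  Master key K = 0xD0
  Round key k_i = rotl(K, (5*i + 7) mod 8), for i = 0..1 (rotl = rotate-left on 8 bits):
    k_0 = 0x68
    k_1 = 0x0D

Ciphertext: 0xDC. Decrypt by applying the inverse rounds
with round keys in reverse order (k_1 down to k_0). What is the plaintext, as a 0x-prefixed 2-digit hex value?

s_0 = ciphertext = 0xDC
s_1 = InvRound(s_0, k_1) = 0x9D
s_2 = InvRound(s_1, k_0) = 0xB9

0xB9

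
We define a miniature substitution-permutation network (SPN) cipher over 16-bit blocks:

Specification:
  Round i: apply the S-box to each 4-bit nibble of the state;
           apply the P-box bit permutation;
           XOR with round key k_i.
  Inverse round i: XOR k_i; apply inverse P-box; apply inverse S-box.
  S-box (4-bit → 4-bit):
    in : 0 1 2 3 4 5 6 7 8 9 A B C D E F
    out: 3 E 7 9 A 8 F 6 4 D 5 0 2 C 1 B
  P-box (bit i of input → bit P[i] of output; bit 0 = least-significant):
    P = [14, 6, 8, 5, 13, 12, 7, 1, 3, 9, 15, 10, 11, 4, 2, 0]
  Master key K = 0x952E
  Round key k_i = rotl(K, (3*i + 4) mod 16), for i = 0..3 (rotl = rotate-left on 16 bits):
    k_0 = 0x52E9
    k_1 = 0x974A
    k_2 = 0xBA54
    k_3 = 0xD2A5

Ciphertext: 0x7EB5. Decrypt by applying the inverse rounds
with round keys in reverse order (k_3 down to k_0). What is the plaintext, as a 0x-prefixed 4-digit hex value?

s_0 = ciphertext = 0x7EB5
s_1 = InvRound(s_0, k_3) = 0x0DEB
s_2 = InvRound(s_1, k_2) = 0x166D
s_3 = InvRound(s_2, k_1) = 0xD85D
s_4 = InvRound(s_3, k_0) = 0x2785

0x2785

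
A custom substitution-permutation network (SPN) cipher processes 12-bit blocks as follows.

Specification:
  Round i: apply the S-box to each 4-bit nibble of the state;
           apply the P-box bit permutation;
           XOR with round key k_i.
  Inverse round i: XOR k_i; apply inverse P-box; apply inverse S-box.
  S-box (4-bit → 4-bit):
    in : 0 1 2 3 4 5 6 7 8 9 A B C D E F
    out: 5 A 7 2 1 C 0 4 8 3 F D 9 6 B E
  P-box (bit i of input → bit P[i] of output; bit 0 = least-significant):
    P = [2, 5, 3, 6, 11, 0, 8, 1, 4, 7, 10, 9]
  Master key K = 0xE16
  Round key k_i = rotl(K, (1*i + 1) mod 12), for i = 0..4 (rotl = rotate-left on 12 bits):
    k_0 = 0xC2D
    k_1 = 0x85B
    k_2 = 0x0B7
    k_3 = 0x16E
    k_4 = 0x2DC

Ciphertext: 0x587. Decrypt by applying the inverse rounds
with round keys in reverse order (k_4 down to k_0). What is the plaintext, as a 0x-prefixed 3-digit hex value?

s_0 = ciphertext = 0x587
s_1 = InvRound(s_0, k_4) = 0xBF5
s_2 = InvRound(s_1, k_3) = 0xEE7
s_3 = InvRound(s_2, k_2) = 0xB48
s_4 = InvRound(s_3, k_1) = 0xCF6
s_5 = InvRound(s_4, k_0) = 0x915

0x915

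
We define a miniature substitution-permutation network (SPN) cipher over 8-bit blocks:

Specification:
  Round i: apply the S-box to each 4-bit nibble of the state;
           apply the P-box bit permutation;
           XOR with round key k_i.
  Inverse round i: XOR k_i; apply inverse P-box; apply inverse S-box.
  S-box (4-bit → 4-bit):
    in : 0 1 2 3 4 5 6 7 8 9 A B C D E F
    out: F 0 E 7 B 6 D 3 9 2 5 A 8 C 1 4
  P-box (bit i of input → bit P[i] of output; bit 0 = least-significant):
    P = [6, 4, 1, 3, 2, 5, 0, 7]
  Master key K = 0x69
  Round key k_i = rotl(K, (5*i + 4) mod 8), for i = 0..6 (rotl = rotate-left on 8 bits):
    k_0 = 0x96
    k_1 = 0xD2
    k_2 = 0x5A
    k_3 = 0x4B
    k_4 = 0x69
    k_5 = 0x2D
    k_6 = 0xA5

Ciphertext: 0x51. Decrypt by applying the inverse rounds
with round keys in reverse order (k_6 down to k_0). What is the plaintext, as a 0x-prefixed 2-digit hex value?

s_0 = ciphertext = 0x51
s_1 = InvRound(s_0, k_6) = 0x47
s_2 = InvRound(s_1, k_5) = 0x96
s_3 = InvRound(s_2, k_4) = 0x00
s_4 = InvRound(s_3, k_3) = 0xF6
s_5 = InvRound(s_4, k_2) = 0x4C
s_6 = InvRound(s_5, k_1) = 0x82
s_7 = InvRound(s_6, k_0) = 0xE9

0xE9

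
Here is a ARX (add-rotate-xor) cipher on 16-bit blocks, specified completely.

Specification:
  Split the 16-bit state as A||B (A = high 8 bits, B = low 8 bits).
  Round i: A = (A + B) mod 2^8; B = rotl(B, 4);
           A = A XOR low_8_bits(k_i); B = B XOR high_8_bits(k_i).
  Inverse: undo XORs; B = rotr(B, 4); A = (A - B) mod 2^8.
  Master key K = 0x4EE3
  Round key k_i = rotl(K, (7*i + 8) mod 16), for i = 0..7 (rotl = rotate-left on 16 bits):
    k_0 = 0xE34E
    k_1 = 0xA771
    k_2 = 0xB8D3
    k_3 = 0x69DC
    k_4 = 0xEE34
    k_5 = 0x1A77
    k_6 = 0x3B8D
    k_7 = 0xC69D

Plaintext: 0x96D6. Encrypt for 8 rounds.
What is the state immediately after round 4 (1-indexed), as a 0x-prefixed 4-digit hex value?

s_0 = plaintext = 0x96D6
s_1 = Round(s_0, k_0) = 0x228E
s_2 = Round(s_1, k_1) = 0xC14F
s_3 = Round(s_2, k_2) = 0xC34C
s_4 = Round(s_3, k_3) = 0xD3AD
s_5 = Round(s_4, k_4) = 0xB434
s_6 = Round(s_5, k_5) = 0x9F59
s_7 = Round(s_6, k_6) = 0x75AE
s_8 = Round(s_7, k_7) = 0xBE2C

0xD3AD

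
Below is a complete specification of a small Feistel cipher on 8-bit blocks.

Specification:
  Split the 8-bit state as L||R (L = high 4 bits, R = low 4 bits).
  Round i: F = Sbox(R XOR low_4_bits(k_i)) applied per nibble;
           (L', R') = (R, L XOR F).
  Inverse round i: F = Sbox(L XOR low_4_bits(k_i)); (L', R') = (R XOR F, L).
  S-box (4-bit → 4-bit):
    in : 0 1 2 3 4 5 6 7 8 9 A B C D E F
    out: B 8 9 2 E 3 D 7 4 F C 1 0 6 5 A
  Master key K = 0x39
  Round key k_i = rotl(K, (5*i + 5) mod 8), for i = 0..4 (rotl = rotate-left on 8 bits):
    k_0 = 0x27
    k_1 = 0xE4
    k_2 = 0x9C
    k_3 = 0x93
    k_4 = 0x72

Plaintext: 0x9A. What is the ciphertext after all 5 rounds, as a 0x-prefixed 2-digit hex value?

0xAC

s_0 = plaintext = 0x9A
s_1 = Round(s_0, k_0) = 0xAF
s_2 = Round(s_1, k_1) = 0xFB
s_3 = Round(s_2, k_2) = 0xB8
s_4 = Round(s_3, k_3) = 0x8A
s_5 = Round(s_4, k_4) = 0xAC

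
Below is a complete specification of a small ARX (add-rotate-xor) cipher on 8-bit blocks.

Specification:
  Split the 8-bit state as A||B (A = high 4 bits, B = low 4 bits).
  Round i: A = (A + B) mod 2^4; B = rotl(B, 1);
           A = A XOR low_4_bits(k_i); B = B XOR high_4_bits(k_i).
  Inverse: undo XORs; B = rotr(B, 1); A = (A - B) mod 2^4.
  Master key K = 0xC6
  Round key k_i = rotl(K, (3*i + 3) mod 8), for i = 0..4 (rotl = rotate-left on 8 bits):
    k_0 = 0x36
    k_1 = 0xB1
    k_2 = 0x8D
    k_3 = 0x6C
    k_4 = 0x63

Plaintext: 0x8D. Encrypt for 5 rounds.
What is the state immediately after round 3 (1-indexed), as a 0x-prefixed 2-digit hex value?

0x9D

s_0 = plaintext = 0x8D
s_1 = Round(s_0, k_0) = 0x38
s_2 = Round(s_1, k_1) = 0xAA
s_3 = Round(s_2, k_2) = 0x9D
s_4 = Round(s_3, k_3) = 0xAD
s_5 = Round(s_4, k_4) = 0x4D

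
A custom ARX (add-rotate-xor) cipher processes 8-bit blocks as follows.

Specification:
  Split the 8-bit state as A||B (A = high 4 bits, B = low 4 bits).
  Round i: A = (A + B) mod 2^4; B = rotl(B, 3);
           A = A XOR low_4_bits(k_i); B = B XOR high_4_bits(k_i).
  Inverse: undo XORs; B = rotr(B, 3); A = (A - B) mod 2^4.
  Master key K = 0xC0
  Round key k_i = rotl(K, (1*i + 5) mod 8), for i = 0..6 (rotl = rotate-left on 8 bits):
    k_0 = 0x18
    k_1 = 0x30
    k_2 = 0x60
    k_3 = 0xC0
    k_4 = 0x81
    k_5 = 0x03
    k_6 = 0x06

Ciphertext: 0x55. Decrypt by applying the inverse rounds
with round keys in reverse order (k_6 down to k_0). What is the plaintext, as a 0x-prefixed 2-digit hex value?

0x4A

s_0 = ciphertext = 0x55
s_1 = InvRound(s_0, k_6) = 0x9A
s_2 = InvRound(s_1, k_5) = 0x55
s_3 = InvRound(s_2, k_4) = 0x9B
s_4 = InvRound(s_3, k_3) = 0xBE
s_5 = InvRound(s_4, k_2) = 0xA1
s_6 = InvRound(s_5, k_1) = 0x64
s_7 = InvRound(s_6, k_0) = 0x4A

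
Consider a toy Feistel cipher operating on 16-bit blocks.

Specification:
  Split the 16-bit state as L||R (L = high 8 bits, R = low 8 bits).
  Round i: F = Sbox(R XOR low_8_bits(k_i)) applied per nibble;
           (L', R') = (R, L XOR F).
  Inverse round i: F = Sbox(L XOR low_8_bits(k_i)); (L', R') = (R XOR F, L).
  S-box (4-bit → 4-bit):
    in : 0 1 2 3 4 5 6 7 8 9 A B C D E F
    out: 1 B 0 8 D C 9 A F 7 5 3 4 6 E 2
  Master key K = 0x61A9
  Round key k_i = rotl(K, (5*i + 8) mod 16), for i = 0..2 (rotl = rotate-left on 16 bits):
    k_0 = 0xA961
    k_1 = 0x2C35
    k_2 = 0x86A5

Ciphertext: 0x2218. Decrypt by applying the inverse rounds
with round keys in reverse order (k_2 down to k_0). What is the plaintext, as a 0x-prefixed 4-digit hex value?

s_0 = ciphertext = 0x2218
s_1 = InvRound(s_0, k_2) = 0xE222
s_2 = InvRound(s_1, k_1) = 0x48E2
s_3 = InvRound(s_2, k_0) = 0xE548

0xE548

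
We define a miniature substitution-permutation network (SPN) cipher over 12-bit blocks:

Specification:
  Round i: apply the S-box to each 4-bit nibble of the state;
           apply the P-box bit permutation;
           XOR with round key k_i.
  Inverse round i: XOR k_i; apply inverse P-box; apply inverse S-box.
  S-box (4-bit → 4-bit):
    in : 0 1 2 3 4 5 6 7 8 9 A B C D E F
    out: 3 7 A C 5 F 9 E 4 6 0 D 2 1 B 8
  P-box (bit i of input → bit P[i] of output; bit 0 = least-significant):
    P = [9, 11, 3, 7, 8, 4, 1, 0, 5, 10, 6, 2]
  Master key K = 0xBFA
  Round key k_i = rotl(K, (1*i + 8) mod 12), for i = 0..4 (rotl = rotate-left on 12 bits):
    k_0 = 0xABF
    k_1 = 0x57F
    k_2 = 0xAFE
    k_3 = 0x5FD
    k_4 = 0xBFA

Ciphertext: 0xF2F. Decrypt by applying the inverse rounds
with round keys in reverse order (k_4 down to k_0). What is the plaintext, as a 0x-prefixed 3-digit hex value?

s_0 = ciphertext = 0xF2F
s_1 = InvRound(s_0, k_4) = 0x72F
s_2 = InvRound(s_1, k_3) = 0x896
s_3 = InvRound(s_2, k_2) = 0x4A4
s_4 = InvRound(s_3, k_1) = 0x853
s_5 = InvRound(s_4, k_0) = 0xBAB

0xBAB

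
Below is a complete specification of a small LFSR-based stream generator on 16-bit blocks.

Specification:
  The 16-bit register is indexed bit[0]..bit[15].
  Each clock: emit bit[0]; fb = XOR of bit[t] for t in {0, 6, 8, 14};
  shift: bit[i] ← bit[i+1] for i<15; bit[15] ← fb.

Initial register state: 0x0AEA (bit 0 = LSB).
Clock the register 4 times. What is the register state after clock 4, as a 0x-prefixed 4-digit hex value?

0x70AE

reg_0 = 0x0AEA
clock 1: out=0, reg = 0x8575
clock 2: out=1, reg = 0xC2BA
clock 3: out=0, reg = 0xE15D
clock 4: out=1, reg = 0x70AE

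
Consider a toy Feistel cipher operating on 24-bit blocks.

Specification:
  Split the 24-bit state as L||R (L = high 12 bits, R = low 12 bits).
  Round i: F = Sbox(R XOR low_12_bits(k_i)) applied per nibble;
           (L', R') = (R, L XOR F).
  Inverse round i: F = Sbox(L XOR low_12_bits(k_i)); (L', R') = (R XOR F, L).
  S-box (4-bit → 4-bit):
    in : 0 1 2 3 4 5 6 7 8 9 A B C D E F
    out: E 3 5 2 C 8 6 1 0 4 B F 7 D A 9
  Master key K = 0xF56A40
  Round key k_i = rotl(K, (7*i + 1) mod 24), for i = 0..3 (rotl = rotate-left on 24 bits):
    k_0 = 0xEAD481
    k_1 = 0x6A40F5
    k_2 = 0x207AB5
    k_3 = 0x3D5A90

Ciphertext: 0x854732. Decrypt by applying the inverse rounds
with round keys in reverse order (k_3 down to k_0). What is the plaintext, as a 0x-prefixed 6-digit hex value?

0xE63264

s_0 = ciphertext = 0x854732
s_1 = InvRound(s_0, k_3) = 0x24E854
s_2 = InvRound(s_1, k_2) = 0x8CB24E
s_3 = InvRound(s_2, k_1) = 0x2648CB
s_4 = InvRound(s_3, k_0) = 0xE63264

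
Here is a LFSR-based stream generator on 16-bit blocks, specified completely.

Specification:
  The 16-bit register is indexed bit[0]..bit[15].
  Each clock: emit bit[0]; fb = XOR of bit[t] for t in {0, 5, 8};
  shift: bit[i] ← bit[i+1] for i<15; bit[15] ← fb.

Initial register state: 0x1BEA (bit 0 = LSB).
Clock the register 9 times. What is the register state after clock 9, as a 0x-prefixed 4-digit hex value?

reg_0 = 0x1BEA
clock 1: out=0, reg = 0x0DF5
clock 2: out=1, reg = 0x86FA
clock 3: out=0, reg = 0xC37D
clock 4: out=1, reg = 0xE1BE
clock 5: out=0, reg = 0x70DF
clock 6: out=1, reg = 0xB86F
clock 7: out=1, reg = 0x5C37
clock 8: out=1, reg = 0x2E1B
clock 9: out=1, reg = 0x970D

0x970D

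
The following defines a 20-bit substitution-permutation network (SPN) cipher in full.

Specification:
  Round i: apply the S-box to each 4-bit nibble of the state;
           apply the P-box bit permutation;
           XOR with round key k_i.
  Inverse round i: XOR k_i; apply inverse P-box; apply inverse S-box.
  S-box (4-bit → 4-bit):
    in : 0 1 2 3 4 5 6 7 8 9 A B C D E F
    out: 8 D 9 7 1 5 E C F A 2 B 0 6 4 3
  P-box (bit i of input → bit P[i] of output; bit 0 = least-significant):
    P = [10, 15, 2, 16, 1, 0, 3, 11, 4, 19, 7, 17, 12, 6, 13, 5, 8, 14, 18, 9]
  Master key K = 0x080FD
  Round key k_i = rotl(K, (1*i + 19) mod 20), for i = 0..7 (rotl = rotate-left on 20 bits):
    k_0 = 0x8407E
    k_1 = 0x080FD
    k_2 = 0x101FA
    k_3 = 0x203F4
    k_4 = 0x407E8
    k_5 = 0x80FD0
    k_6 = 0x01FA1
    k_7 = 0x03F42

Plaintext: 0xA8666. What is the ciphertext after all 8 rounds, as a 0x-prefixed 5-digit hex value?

0xA268F

s_0 = plaintext = 0xA8666
s_1 = Round(s_0, k_0) = 0x3B893
s_2 = Round(s_1, k_1) = 0xE5D08
s_3 = Round(s_2, k_2) = 0xCBD7E
s_4 = Round(s_3, k_3) = 0xA1B18
s_5 = Round(s_4, k_4) = 0xFFBD6
s_6 = Round(s_5, k_5) = 0x3DE8D
s_7 = Round(s_6, k_6) = 0x4F66E
s_8 = Round(s_7, k_7) = 0xA268F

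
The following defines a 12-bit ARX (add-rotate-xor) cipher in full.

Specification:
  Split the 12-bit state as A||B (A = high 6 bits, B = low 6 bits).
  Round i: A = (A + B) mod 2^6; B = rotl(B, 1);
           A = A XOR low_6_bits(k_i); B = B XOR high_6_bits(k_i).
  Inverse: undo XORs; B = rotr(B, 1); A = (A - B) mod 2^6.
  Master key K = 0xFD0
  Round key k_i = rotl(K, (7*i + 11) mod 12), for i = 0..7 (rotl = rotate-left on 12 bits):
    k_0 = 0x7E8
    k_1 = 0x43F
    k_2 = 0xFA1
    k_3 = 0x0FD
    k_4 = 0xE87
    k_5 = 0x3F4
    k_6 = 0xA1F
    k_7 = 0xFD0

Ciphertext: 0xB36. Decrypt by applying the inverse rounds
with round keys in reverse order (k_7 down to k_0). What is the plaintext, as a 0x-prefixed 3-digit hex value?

0xF2C

s_0 = ciphertext = 0xB36
s_1 = InvRound(s_0, k_7) = 0x624
s_2 = InvRound(s_1, k_6) = 0x046
s_3 = InvRound(s_2, k_5) = 0x464
s_4 = InvRound(s_3, k_4) = 0x1CF
s_5 = InvRound(s_4, k_3) = 0xD06
s_6 = InvRound(s_5, k_2) = 0xE5C
s_7 = InvRound(s_6, k_1) = 0x006
s_8 = InvRound(s_7, k_0) = 0xF2C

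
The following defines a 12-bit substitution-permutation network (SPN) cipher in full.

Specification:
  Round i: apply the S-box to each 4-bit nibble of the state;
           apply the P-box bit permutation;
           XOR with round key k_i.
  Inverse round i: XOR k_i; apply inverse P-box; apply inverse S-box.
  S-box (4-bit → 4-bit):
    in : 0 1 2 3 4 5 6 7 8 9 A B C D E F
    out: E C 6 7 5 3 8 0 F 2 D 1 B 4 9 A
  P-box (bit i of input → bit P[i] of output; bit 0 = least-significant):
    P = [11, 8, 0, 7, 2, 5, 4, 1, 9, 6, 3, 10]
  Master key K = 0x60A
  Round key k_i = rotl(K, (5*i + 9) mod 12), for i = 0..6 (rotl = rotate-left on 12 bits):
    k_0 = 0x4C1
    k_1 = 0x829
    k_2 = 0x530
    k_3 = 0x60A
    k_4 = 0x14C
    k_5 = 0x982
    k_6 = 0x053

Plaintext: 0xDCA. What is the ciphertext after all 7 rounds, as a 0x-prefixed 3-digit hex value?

s_0 = plaintext = 0xDCA
s_1 = Round(s_0, k_0) = 0xC6E
s_2 = Round(s_1, k_1) = 0x6EB
s_3 = Round(s_2, k_2) = 0x936
s_4 = Round(s_3, k_3) = 0x6FE
s_5 = Round(s_4, k_4) = 0xDEE
s_6 = Round(s_5, k_5) = 0x10C
s_7 = Round(s_6, k_6) = 0xDE9

0xDE9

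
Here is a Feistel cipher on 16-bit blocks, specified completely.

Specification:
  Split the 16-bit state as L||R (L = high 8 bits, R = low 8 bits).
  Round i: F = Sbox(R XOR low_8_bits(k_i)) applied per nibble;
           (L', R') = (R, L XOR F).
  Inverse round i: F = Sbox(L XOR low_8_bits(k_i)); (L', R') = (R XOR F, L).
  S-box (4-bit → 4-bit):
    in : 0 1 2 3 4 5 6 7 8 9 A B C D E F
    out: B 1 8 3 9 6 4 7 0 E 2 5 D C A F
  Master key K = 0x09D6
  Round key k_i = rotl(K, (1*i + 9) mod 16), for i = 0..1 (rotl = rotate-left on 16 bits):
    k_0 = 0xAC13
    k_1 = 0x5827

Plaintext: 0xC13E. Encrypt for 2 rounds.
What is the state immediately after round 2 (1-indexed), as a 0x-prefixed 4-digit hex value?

0x4D7C

s_0 = plaintext = 0xC13E
s_1 = Round(s_0, k_0) = 0x3E4D
s_2 = Round(s_1, k_1) = 0x4D7C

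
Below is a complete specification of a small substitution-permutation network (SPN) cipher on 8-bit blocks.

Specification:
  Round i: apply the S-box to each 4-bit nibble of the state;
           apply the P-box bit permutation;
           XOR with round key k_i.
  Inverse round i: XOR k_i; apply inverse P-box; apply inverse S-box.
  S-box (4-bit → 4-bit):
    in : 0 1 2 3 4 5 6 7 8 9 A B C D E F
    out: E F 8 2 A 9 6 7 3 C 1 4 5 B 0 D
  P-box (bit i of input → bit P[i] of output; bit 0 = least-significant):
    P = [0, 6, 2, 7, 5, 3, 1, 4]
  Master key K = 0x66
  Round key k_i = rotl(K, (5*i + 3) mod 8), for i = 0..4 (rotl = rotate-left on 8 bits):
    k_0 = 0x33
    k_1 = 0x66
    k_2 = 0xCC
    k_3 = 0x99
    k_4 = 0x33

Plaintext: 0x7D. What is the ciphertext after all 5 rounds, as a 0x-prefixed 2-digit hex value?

s_0 = plaintext = 0x7D
s_1 = Round(s_0, k_0) = 0xD8
s_2 = Round(s_1, k_1) = 0x1F
s_3 = Round(s_2, k_2) = 0x73
s_4 = Round(s_3, k_3) = 0xF3
s_5 = Round(s_4, k_4) = 0x41

0x41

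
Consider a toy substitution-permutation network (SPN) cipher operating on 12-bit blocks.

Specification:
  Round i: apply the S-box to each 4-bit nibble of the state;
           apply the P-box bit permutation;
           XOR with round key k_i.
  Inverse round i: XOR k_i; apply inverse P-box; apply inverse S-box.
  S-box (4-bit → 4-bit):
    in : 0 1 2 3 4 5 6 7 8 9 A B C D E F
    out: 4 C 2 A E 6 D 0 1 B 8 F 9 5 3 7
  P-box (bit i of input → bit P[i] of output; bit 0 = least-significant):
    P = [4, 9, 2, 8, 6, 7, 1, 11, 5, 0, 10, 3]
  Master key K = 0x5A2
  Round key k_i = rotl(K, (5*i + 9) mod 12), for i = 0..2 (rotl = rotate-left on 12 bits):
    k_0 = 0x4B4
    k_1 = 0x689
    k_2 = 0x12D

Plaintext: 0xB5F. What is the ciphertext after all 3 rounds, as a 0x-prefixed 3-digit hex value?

s_0 = plaintext = 0xB5F
s_1 = Round(s_0, k_0) = 0x20B
s_2 = Round(s_1, k_1) = 0x59E
s_3 = Round(s_2, k_2) = 0xFFC

0xFFC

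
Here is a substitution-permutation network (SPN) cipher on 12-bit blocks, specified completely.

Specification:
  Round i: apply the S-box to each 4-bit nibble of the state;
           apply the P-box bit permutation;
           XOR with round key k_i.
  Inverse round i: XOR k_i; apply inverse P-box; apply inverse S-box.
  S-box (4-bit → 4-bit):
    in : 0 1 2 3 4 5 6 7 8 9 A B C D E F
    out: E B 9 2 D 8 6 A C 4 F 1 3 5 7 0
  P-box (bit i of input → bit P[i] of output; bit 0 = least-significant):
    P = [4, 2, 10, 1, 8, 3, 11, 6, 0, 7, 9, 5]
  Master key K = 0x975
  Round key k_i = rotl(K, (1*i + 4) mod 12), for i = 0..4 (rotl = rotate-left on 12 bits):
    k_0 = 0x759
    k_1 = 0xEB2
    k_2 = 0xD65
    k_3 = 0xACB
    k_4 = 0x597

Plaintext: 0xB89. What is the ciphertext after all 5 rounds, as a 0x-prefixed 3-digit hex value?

0xEA0

s_0 = plaintext = 0xB89
s_1 = Round(s_0, k_0) = 0xB18
s_2 = Round(s_1, k_1) = 0xBF9
s_3 = Round(s_2, k_2) = 0x964
s_4 = Round(s_3, k_3) = 0x4D1
s_5 = Round(s_4, k_4) = 0xEA0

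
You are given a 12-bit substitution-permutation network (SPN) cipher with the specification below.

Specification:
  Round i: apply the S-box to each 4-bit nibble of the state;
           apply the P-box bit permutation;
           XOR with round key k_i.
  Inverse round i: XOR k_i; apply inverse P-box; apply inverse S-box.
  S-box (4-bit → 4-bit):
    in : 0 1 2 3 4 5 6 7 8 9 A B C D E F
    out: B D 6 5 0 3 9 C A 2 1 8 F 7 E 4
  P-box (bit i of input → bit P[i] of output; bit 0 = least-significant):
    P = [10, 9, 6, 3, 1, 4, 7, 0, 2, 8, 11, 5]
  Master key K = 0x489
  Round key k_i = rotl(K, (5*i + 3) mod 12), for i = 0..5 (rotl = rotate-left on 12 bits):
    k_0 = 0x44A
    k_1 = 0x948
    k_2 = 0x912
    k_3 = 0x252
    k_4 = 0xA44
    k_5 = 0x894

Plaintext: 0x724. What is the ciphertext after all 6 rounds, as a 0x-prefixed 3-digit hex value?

0xD66

s_0 = plaintext = 0x724
s_1 = Round(s_0, k_0) = 0xCFA
s_2 = Round(s_1, k_1) = 0x4EC
s_3 = Round(s_2, k_2) = 0xFCB
s_4 = Round(s_3, k_3) = 0xAC9
s_5 = Round(s_4, k_4) = 0x8D3
s_6 = Round(s_5, k_5) = 0xD66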